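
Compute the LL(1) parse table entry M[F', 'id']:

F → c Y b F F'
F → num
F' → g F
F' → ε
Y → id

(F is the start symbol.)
Empty (error entry)

To find M[F', 'id'], we find productions for F' where 'id' is in the predict set (PREDICT(N → α) = (FIRST(α) \ {ε}) ∪ (FOLLOW(N) if α ⇒* ε)).

Relevant sets:
  FOLLOW(F') = { $, 'g' }

F' → g F: PREDICT = { 'g' }
F' → ε: PREDICT = { $, 'g' }

M[F', 'id'] is empty (no production applies)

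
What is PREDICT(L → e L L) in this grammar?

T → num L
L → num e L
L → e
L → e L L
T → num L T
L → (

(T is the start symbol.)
PREDICT(L → e L L) = (FIRST(RHS) \ {ε}) ∪ (FOLLOW(L) if ε ∈ FIRST(RHS), i.e. RHS ⇒* ε)
FIRST(e L L) = { 'e' }
ε ∉ FIRST(e L L), so FOLLOW(L) is not added.
PREDICT(L → e L L) = { 'e' }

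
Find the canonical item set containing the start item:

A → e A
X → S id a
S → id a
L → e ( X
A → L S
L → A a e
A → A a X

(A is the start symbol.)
First, augment the grammar with A' → A
I₀ = CLOSURE({ [A' → . A] }):
  [A' → . A] has the dot before A: add [A → . e A], [A → . L S], [A → . A a X]
  [A → . L S] has the dot before L: add [L → . e ( X], [L → . A a e]
No further items can be added.

I₀ = { [A → . A a X], [A → . L S], [A → . e A], [A' → . A], [L → . A a e], [L → . e ( X] }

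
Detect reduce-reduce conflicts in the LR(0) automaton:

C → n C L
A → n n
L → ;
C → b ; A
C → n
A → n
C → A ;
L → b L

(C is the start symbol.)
A reduce-reduce conflict occurs when an LR(0) state has two complete items [A → α .] and [B → β .] — both call for a reduction, and with no lookahead the parser cannot choose between them.

Augment with C' → C and build the canonical LR(0) collection (I0 = CLOSURE({[C' → . C]}), then GOTO on every symbol after a dot until no new states appear). It has 16 states:
  I0: { [A → . n n], [A → . n], [C → . A ;], [C → . b ; A], [C → . n C L], [C → . n], [C' → . C] }  — shift
  I1: { [C → A . ;] }  — shift
  I2: { [C' → C .] }  — accept
  I3: { [C → b . ; A] }  — shift
  I4: { [A → . n n], [A → . n], [A → n . n], [A → n .], [C → . A ;], [C → . b ; A], [C → . n C L], [C → . n], [C → n . C L], [C → n .] }  — shift, 2 reduces
  I5: { [C → n C . L], [L → . ;], [L → . b L] }  — shift
  I6: { [A → . n n], [A → . n], [A → n . n], [A → n .], [A → n n .], [C → . A ;], [C → . b ; A], [C → . n C L], [C → . n], [C → n . C L], [C → n .] }  — shift, 3 reduces
  I7: { [L → ; .] }  — reduce
  I8: { [C → n C L .] }  — reduce
  I9: { [L → . ;], [L → . b L], [L → b . L] }  — shift
  I10: { [L → b L .] }  — reduce
  I11: { [A → . n n], [A → . n], [C → b ; . A] }  — shift
  I12: { [C → b ; A .] }  — reduce
  I13: { [A → n . n], [A → n .] }  — shift, reduce
  I14: { [A → n n .] }  — reduce
  I15: { [C → A ; .] }  — reduce

I4 contains complete items [A → n .], [C → n .] — reduce-reduce conflict.
I6 contains complete items [A → n .], [A → n n .], [C → n .] — reduce-reduce conflict.

Answer: Yes — I4: [A → n .] vs [C → n .]; I6: [A → n .] vs [A → n n .]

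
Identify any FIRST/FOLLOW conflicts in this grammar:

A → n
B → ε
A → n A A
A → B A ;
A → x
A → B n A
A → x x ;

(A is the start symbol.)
No FIRST/FOLLOW conflicts.

A FIRST/FOLLOW conflict occurs when a non-terminal N has a nullable alternative N → β (β ⇒* ε) and another alternative N → α with FIRST(α) ∩ FOLLOW(N) ≠ ∅: on such a lookahead the parser cannot decide between expanding α and letting N vanish via β.

Nullable non-terminals: B.
B has a nullable alternative but only one production, so nothing to check.

A has no nullable alternative, so no FIRST/FOLLOW check is needed there.

No FIRST/FOLLOW conflicts found.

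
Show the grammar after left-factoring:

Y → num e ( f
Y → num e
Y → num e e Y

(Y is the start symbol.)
Y → num e Y'
Y' → ( f
Y' → ε
Y' → e Y

Left-factoring transforms A → αβ₁ | αβ₂ into A → αA' and A' → β₁ | β₂
(α is the longest common prefix among the alternatives). Repeat until
no nonterminal has two alternatives with a common prefix.

Round 1: Y has alternatives sharing prefix 'num e'. Introduce Y': Y → num e Y'
  Add: Y' → ( f
  Add: Y' → ε
  Add: Y' → e Y

No remaining common prefixes — done.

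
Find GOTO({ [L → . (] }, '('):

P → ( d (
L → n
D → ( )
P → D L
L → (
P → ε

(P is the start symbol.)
{ [L → ( .] }

GOTO(I, '(') = CLOSURE({ [A → αX.β] : [A → α.Xβ] ∈ I, X = '(' })

Items with dot before '(', with the dot advanced:
  [L → . (] → [L → ( .]
Closure adds nothing (no advanced item has the dot before a non-terminal).

GOTO = { [L → ( .] }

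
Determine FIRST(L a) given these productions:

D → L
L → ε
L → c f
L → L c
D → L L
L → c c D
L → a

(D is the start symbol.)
{ 'a', 'c' }

FIRST sets of the non-terminals involved (from the grammar, by fixed-point iteration):
  FIRST(L) = { 'a', 'c', ε }

To compute FIRST(L a), process the symbols left to right:
Symbol L is a non-terminal. Add FIRST(L) \ {ε} = { 'a', 'c' }
L is nullable (ε ∈ FIRST(L)), continue to the next symbol.
Symbol a is a terminal. Add 'a' and stop.
FIRST(L a) = { 'a', 'c' }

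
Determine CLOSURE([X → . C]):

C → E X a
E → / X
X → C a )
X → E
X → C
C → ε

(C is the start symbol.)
{ [C → . E X a], [C → .], [E → . / X], [X → . C] }

To compute CLOSURE, for each item [A → α.Bβ] where B is a non-terminal, add [B → .γ] for all productions B → γ; repeat for the newly added items until nothing changes.

Start with: [X → . C]
  [X → . C] has the dot before C: add [C → . E X a], [C → .]
  [C → . E X a] has the dot before E: add [E → . / X]
No further items can be added.

CLOSURE = { [C → . E X a], [C → .], [E → . / X], [X → . C] }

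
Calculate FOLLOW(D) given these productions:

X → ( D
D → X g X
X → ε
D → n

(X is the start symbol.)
To compute FOLLOW(D), find every occurrence of D on a right-hand side N → α D β: add FIRST(β) \ {ε}, and if β is empty or nullable also add FOLLOW(N). Iterate to a fixed point.

In X → ( D: D is at the end, add FOLLOW(X)

The FOLLOW sets referred to above (computed the same way, to a fixed point):
  FOLLOW(X) = { $, 'g' }

Taking the union: FOLLOW(D) = { $, 'g' }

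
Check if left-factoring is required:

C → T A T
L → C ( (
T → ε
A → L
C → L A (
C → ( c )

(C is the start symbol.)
No, left-factoring is not needed

Left-factoring is needed when two productions for the same non-terminal
share a common prefix on the right-hand side.

Productions for C:
  C → T A T
  C → L A (
  C → ( c )

No common prefixes found.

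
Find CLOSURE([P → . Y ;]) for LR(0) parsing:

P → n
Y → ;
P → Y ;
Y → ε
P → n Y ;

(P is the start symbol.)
{ [P → . Y ;], [Y → . ;], [Y → .] }

To compute CLOSURE, for each item [A → α.Bβ] where B is a non-terminal, add [B → .γ] for all productions B → γ; repeat for the newly added items until nothing changes.

Start with: [P → . Y ;]
  [P → . Y ;] has the dot before Y: add [Y → . ;], [Y → .]
No further items can be added.

CLOSURE = { [P → . Y ;], [Y → . ;], [Y → .] }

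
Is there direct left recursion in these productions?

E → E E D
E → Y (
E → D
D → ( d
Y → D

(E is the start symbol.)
Direct left recursion occurs when N → N α for some non-terminal N (the right-hand side begins with the left-hand side itself).

E → E E D: LEFT RECURSIVE (starts with E)
E → Y (: starts with Y
E → D: starts with D
D → ( d: starts with '('
Y → D: starts with D

The grammar has direct left recursion on: E.

Answer: Yes, E is left-recursive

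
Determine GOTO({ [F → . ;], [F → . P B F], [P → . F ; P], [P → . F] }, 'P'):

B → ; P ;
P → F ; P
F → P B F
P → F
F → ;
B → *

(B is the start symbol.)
{ [B → . *], [B → . ; P ;], [F → P . B F] }

GOTO(I, 'P') = CLOSURE({ [A → αX.β] : [A → α.Xβ] ∈ I, X = 'P' })

Items with dot before 'P', with the dot advanced:
  [F → . P B F] → [F → P . B F]
Closure of the advanced items:
  [F → P . B F] has the dot before B: add [B → . ; P ;], [B → . *]

GOTO = { [B → . *], [B → . ; P ;], [F → P . B F] }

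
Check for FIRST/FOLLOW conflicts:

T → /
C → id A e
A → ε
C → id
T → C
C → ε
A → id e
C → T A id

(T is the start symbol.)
A FIRST/FOLLOW conflict occurs when a non-terminal N has a nullable alternative N → β (β ⇒* ε) and another alternative N → α with FIRST(α) ∩ FOLLOW(N) ≠ ∅: on such a lookahead the parser cannot decide between expanding α and letting N vanish via β.

Nullable non-terminals: A, C, T.
FIRST sets used below: FIRST(T) = { '/', 'id', ε }, FIRST(A) = { 'id', ε }, FIRST(C) = { '/', 'id', ε }

A: nullable alternative(s) A → ε; FOLLOW(A) = { 'e', 'id' }
  A → ε: FIRST \ {ε} = { } — this is the only nullable alternative, skip
  A → id e: FIRST \ {ε} = { 'id' } — overlaps FOLLOW(A) on { 'id' }: CONFLICT

C: nullable alternative(s) C → ε; FOLLOW(C) = { $, 'id' }
  C → id A e: FIRST \ {ε} = { 'id' } — overlaps FOLLOW(C) on { 'id' }: CONFLICT
  C → id: FIRST \ {ε} = { 'id' } — overlaps FOLLOW(C) on { 'id' }: CONFLICT
  C → ε: FIRST \ {ε} = { } — this is the only nullable alternative, skip
  C → T A id: FIRST \ {ε} = { '/', 'id' } — overlaps FOLLOW(C) on { 'id' }: CONFLICT

T: nullable alternative(s) T → C; FOLLOW(T) = { $, 'id' }
  T → /: FIRST \ {ε} = { '/' } — disjoint from FOLLOW(T)
  T → C: FIRST \ {ε} = { '/', 'id' } — this is the only nullable alternative, skip

So the grammar has 4 FIRST/FOLLOW conflicts (marked CONFLICT above).

Answer: Yes. C → id A e with FOLLOW(C) on { 'id' }; C → id with FOLLOW(C) on { 'id' }; C → T A id with FOLLOW(C) on { 'id' }; A → id e with FOLLOW(A) on { 'id' }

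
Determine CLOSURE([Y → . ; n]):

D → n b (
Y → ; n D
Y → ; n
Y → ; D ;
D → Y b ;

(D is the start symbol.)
Start with: [Y → . ; n]
The dot precedes the terminal ';', so nothing is added.

CLOSURE = { [Y → . ; n] }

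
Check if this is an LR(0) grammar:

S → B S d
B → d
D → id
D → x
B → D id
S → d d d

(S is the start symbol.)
A grammar is LR(0) if no state in the canonical LR(0) collection has:
  - both a shift item (dot before a terminal) and a complete item (shift-reduce conflict), or
  - two or more complete items (reduce-reduce conflict; the accept item [S' → S .] counts as a complete item here).

Augment with S' → S and build the canonical LR(0) collection (I0 = CLOSURE({[S' → . S]}), then GOTO on every symbol after a dot until no new states appear). It has 12 states:
  I0: { [B → . D id], [B → . d], [D → . id], [D → . x], [S → . B S d], [S → . d d d], [S' → . S] }  — shift
  I1: { [B → . D id], [B → . d], [D → . id], [D → . x], [S → . B S d], [S → . d d d], [S → B . S d] }  — shift
  I2: { [B → D . id] }  — shift
  I3: { [S' → S .] }  — accept
  I4: { [B → d .], [S → d . d d] }  — shift, reduce
  I5: { [D → id .] }  — reduce
  I6: { [D → x .] }  — reduce
  I7: { [S → d d . d] }  — shift
  I8: { [S → d d d .] }  — reduce
  I9: { [B → D id .] }  — reduce
  I10: { [S → B S . d] }  — shift
  I11: { [S → B S d .] }  — reduce

Conflict in state I4:
  Shift-reduce conflict between [B → d .] and [S → d . d d]
So the grammar is NOT LR(0).

Answer: No. Shift-reduce conflict between [B → d .] and [S → d . d d]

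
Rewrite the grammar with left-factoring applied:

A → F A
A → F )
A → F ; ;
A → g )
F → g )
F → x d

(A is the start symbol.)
A → F A'
A' → A
A' → )
A' → ; ;
A → g )
F → g )
F → x d

Left-factoring transforms A → αβ₁ | αβ₂ into A → αA' and A' → β₁ | β₂
(α is the longest common prefix among the alternatives). Repeat until
no nonterminal has two alternatives with a common prefix.

Round 1: A has alternatives sharing prefix 'F'. Introduce A': A → F A'
  Add: A' → A
  Add: A' → )
  Add: A' → ; ;

No remaining common prefixes — done.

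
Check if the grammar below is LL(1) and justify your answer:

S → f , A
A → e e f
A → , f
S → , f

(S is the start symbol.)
Yes, the grammar is LL(1).

A grammar is LL(1) if for each non-terminal N with multiple productions, the predict sets of those productions are pairwise disjoint, where PREDICT(N → α) = (FIRST(α) \ {ε}) ∪ (FOLLOW(N) if α ⇒* ε).

For S:
  PREDICT(S → f ',' A) = { 'f' }
  PREDICT(S → ',' f) = { ',' }
For A:
  PREDICT(A → e e f) = { 'e' }
  PREDICT(A → ',' f) = { ',' }

All predict sets are disjoint. The grammar IS LL(1).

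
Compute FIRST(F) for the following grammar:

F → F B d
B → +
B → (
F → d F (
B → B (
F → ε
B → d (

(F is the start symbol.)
To compute FIRST(F), examine every production with F on the left-hand side, reading each right-hand side left to right until a non-nullable symbol is reached.

FIRST sets of the other non-terminals involved (by the same procedure, iterated to a fixed point):
  FIRST(B) = { '(', '+', 'd' }

From F → F B d:
  - F is the symbol being defined: contributes nothing new
    F is nullable, so continue to the next symbol
  - B is a non-terminal: add FIRST(B) \ {ε} = { '(', '+', 'd' }
    B is not nullable, so stop
From F → d F (:
  - d is a terminal: add 'd' and stop
From F → ε:
  - ε-production, so ε ∈ FIRST(F)

Collecting: FIRST(F) = { '(', '+', 'd', ε }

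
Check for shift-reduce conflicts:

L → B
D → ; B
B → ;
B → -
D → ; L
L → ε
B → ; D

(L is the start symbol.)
Yes — I0: [L → .] vs [B → . -]; I2: [B → ; .] vs [D → . ; B]; I5: [L → .] vs [B → . -]

A shift-reduce conflict occurs when an LR(0) state has both:
  - a complete (reduce) item [A → α .] (dot at the end), and
  - a shift item [B → β . c γ] (dot before a terminal).

Augment with L' → L and build the canonical LR(0) collection (I0 = CLOSURE({[L' → . L]}), then GOTO on every symbol after a dot until no new states appear). It has 9 states:
  I0: { [B → . -], [B → . ; D], [B → . ;], [L → . B], [L → .], [L' → . L] }  — shift, reduce
  I1: { [B → - .] }  — reduce
  I2: { [B → ; . D], [B → ; .], [D → . ; B], [D → . ; L] }  — shift, reduce
  I3: { [L → B .] }  — reduce
  I4: { [L' → L .] }  — accept
  I5: { [B → . -], [B → . ; D], [B → . ;], [D → ; . B], [D → ; . L], [L → . B], [L → .] }  — shift, reduce
  I6: { [B → ; D .] }  — reduce
  I7: { [D → ; B .], [L → B .] }  — 2 reduces
  I8: { [D → ; L .] }  — reduce

I0 contains reduce item [L → .] and shift items [B → . -], [B → . ;], [B → . ; D] — shift-reduce conflict.
I2 contains reduce item [B → ; .] and shift items [D → . ; B], [D → . ; L] — shift-reduce conflict.
I5 contains reduce item [L → .] and shift items [B → . -], [B → . ;], [B → . ; D] — shift-reduce conflict.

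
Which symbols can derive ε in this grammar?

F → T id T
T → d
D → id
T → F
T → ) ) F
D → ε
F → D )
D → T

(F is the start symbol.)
{ 'D' }

ε-productions: D → ε
So D is immediately nullable.
No further non-terminal can be added: every production for the remaining non-terminals contains a terminal or a non-nullable non-terminal.
Nullable = { 'D' }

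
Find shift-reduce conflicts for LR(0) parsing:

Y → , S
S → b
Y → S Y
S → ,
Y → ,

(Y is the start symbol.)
Yes — I1: [S → , .] vs [S → . ,]

Augment with Y' → Y and build the canonical LR(0) collection (I0 = CLOSURE({[Y' → . Y]}), then GOTO on every symbol after a dot until no new states appear). It has 8 states:
  I0: { [S → . ,], [S → . b], [Y → . , S], [Y → . ,], [Y → . S Y], [Y' → . Y] }  — shift
  I1: { [S → , .], [S → . ,], [S → . b], [Y → , . S], [Y → , .] }  — shift, 2 reduces
  I2: { [S → . ,], [S → . b], [Y → . , S], [Y → . ,], [Y → . S Y], [Y → S . Y] }  — shift
  I3: { [Y' → Y .] }  — accept
  I4: { [S → b .] }  — reduce
  I5: { [Y → S Y .] }  — reduce
  I6: { [S → , .] }  — reduce
  I7: { [Y → , S .] }  — reduce

I1 contains reduce items [S → , .], [Y → , .] and shift items [S → . ,], [S → . b] — shift-reduce conflict.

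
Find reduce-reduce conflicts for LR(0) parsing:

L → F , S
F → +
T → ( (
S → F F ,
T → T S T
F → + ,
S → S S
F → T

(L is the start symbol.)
Yes — I9: [F → T .] vs [T → T S T .]

Augment with L' → L and build the canonical LR(0) collection (I0 = CLOSURE({[L' → . L]}), then GOTO on every symbol after a dot until no new states appear). It has 16 states:
  I0: { [F → . + ,], [F → . +], [F → . T], [L → . F , S], [L' → . L], [T → . ( (], [T → . T S T] }  — shift
  I1: { [T → ( . (] }  — shift
  I2: { [F → + . ,], [F → + .] }  — shift, reduce
  I3: { [L → F . , S] }  — shift
  I4: { [L' → L .] }  — accept
  I5: { [F → . + ,], [F → . +], [F → . T], [F → T .], [S → . F F ,], [S → . S S], [T → . ( (], [T → . T S T], [T → T . S T] }  — shift, reduce
  I6: { [F → . + ,], [F → . +], [F → . T], [S → F . F ,], [T → . ( (], [T → . T S T] }  — shift
  I7: { [F → . + ,], [F → . +], [F → . T], [S → . F F ,], [S → . S S], [S → S . S], [T → . ( (], [T → . T S T], [T → T S . T] }  — shift
  I8: { [F → . + ,], [F → . +], [F → . T], [S → . F F ,], [S → . S S], [S → S . S], [S → S S .], [T → . ( (], [T → . T S T] }  — shift, reduce
  I9: { [F → . + ,], [F → . +], [F → . T], [F → T .], [S → . F F ,], [S → . S S], [T → . ( (], [T → . T S T], [T → T . S T], [T → T S T .] }  — shift, 2 reduces
  I10: { [S → F F . ,] }  — shift
  I11: { [S → F F , .] }  — reduce
  I12: { [F → . + ,], [F → . +], [F → . T], [L → F , . S], [S → . F F ,], [S → . S S], [T → . ( (], [T → . T S T] }  — shift
  I13: { [F → . + ,], [F → . +], [F → . T], [L → F , S .], [S → . F F ,], [S → . S S], [S → S . S], [T → . ( (], [T → . T S T] }  — shift, reduce
  I14: { [F → + , .] }  — reduce
  I15: { [T → ( ( .] }  — reduce

I9 contains complete items [F → T .], [T → T S T .] — reduce-reduce conflict.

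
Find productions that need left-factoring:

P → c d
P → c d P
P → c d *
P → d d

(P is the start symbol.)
Left-factoring is needed when two productions for the same non-terminal
share a common prefix on the right-hand side.

Productions for P:
  P → c d
  P → c d P
  P → c d *
  P → d d

Found common prefix 'c d' in productions for P

Answer: Yes, P has productions with common prefix 'c d'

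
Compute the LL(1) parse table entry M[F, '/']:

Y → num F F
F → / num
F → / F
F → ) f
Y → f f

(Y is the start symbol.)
To find M[F, '/'], we find productions for F where '/' is in the predict set (PREDICT(N → α) = (FIRST(α) \ {ε}) ∪ (FOLLOW(N) if α ⇒* ε)).

F → / num: PREDICT = { '/' }
  '/' is in predict set, so this production goes in M[F, '/']
F → / F: PREDICT = { '/' }
  '/' is in predict set, so this production goes in M[F, '/']
F → ) f: PREDICT = { ')' }

M[F, '/'] = F → / num, F → / F  (a multiply-defined cell — the grammar is not LL(1))

Answer: F → / num, F → / F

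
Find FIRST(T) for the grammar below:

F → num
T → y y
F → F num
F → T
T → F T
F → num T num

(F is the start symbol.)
{ 'num', 'y' }

FIRST sets of the other non-terminals involved (by the same procedure, iterated to a fixed point):
  FIRST(F) = { 'num', 'y' }

From T → y y:
  - y is a terminal: add 'y' and stop
From T → F T:
  - F is a non-terminal: add FIRST(F) \ {ε} = { 'num', 'y' }
    F is not nullable, so stop

Collecting: FIRST(T) = { 'num', 'y' }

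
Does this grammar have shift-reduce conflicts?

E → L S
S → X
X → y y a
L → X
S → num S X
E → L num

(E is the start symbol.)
Yes — I9: [E → L num .] vs [S → . num S X]

Augment with E' → E and build the canonical LR(0) collection (I0 = CLOSURE({[E' → . E]}), then GOTO on every symbol after a dot until no new states appear). It has 13 states:
  I0: { [E → . L S], [E → . L num], [E' → . E], [L → . X], [X → . y y a] }  — shift
  I1: { [E' → E .] }  — accept
  I2: { [E → L . S], [E → L . num], [S → . X], [S → . num S X], [X → . y y a] }  — shift
  I3: { [L → X .] }  — reduce
  I4: { [X → y . y a] }  — shift
  I5: { [X → y y . a] }  — shift
  I6: { [X → y y a .] }  — reduce
  I7: { [E → L S .] }  — reduce
  I8: { [S → X .] }  — reduce
  I9: { [E → L num .], [S → . X], [S → . num S X], [S → num . S X], [X → . y y a] }  — shift, reduce
  I10: { [S → num S . X], [X → . y y a] }  — shift
  I11: { [S → . X], [S → . num S X], [S → num . S X], [X → . y y a] }  — shift
  I12: { [S → num S X .] }  — reduce

I9 contains reduce item [E → L num .] and shift items [S → . num S X], [X → . y y a] — shift-reduce conflict.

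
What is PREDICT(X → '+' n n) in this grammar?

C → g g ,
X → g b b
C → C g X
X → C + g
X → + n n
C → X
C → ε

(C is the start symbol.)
PREDICT(X → '+' n n) = (FIRST(RHS) \ {ε}) ∪ (FOLLOW(X) if ε ∈ FIRST(RHS), i.e. RHS ⇒* ε)
FIRST('+' n n) = { '+' }
ε ∉ FIRST('+' n n), so FOLLOW(X) is not added.
PREDICT(X → '+' n n) = { '+' }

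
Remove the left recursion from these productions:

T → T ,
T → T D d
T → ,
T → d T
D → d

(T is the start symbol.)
T is directly left-recursive. The standard transformation for
  A → A α₁ | ... | A α_m | β₁ | ... | β_n
is
  A  → β₁ A' | ... | β_n A'
  A' → α₁ A' | ... | α_m A' | ε

T → , becomes T → , T'
T → d T becomes T → d T T'
T → T , becomes T' → , T'
T → T D d becomes T' → D d T'
Add T' → ε

Productions for other non-terminals are unchanged:
  D → d

Resulting grammar:
T → , T'
T → d T T'
T' → , T'
T' → D d T'
T' → ε
D → d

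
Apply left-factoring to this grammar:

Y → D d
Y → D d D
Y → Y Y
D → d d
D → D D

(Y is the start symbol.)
Left-factoring transforms A → αβ₁ | αβ₂ into A → αA' and A' → β₁ | β₂
(α is the longest common prefix among the alternatives). Repeat until
no nonterminal has two alternatives with a common prefix.

Round 1: Y has alternatives sharing prefix 'D d'. Introduce Y': Y → D d Y'
  Add: Y' → ε
  Add: Y' → D

No remaining common prefixes — done.

Resulting grammar:
Y → D d Y'
Y' → ε
Y' → D
Y → Y Y
D → d d
D → D D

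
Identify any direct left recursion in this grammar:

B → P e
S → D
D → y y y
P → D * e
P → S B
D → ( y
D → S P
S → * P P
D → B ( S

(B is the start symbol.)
No direct left recursion

Direct left recursion occurs when N → N α for some non-terminal N (the right-hand side begins with the left-hand side itself).

B → P e: starts with P
S → D: starts with D
D → y y y: starts with y
P → D * e: starts with D
P → S B: starts with S
D → ( y: starts with '('
D → S P: starts with S
S → * P P: starts with '*'
D → B ( S: starts with B

No direct left recursion found.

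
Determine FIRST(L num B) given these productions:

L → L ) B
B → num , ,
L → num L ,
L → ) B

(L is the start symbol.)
FIRST sets of the non-terminals involved (from the grammar, by fixed-point iteration):
  FIRST(L) = { ')', 'num' }

To compute FIRST(L num B), process the symbols left to right:
Symbol L is a non-terminal. Add FIRST(L) \ {ε} = { ')', 'num' }
L is not nullable (ε ∉ FIRST(L)), so stop here.
FIRST(L num B) = { ')', 'num' }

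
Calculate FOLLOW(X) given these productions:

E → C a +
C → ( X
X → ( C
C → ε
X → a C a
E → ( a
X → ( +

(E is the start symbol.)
In C → ( X: X is at the end, add FOLLOW(C)

The FOLLOW sets referred to above (computed the same way, to a fixed point):
  FOLLOW(C) = { 'a' }

Taking the union: FOLLOW(X) = { 'a' }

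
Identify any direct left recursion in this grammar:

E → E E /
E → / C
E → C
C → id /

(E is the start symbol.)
Yes, E is left-recursive

Direct left recursion occurs when N → N α for some non-terminal N (the right-hand side begins with the left-hand side itself).

E → E E /: LEFT RECURSIVE (starts with E)
E → / C: starts with '/'
E → C: starts with C
C → id /: starts with id

The grammar has direct left recursion on: E.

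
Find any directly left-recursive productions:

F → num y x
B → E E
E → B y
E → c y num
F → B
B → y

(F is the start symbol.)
F → num y x: starts with num
B → E E: starts with E
E → B y: starts with B
E → c y num: starts with c
F → B: starts with B
B → y: starts with y

No direct left recursion found.

Answer: No direct left recursion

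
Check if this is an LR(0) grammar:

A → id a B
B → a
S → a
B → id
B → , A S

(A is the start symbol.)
Yes, the grammar is LR(0)

Augment with A' → A and build the canonical LR(0) collection (I0 = CLOSURE({[A' → . A]}), then GOTO on every symbol after a dot until no new states appear). It has 11 states:
  I0: { [A → . id a B], [A' → . A] }  — shift
  I1: { [A' → A .] }  — accept
  I2: { [A → id . a B] }  — shift
  I3: { [A → id a . B], [B → . , A S], [B → . a], [B → . id] }  — shift
  I4: { [A → . id a B], [B → , . A S] }  — shift
  I5: { [A → id a B .] }  — reduce
  I6: { [B → a .] }  — reduce
  I7: { [B → id .] }  — reduce
  I8: { [B → , A . S], [S → . a] }  — shift
  I9: { [B → , A S .] }  — reduce
  I10: { [S → a .] }  — reduce

Every state is either a pure shift/goto state or contains exactly one complete item and nothing to shift — no conflicts. The grammar is LR(0).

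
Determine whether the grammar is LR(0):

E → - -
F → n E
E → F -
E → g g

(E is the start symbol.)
Yes, the grammar is LR(0)

A grammar is LR(0) if no state in the canonical LR(0) collection has:
  - both a shift item (dot before a terminal) and a complete item (shift-reduce conflict), or
  - two or more complete items (reduce-reduce conflict; the accept item [E' → E .] counts as a complete item here).

Augment with E' → E and build the canonical LR(0) collection (I0 = CLOSURE({[E' → . E]}), then GOTO on every symbol after a dot until no new states appear). It has 10 states:
  I0: { [E → . - -], [E → . F -], [E → . g g], [E' → . E], [F → . n E] }  — shift
  I1: { [E → - . -] }  — shift
  I2: { [E' → E .] }  — accept
  I3: { [E → F . -] }  — shift
  I4: { [E → g . g] }  — shift
  I5: { [E → . - -], [E → . F -], [E → . g g], [F → . n E], [F → n . E] }  — shift
  I6: { [F → n E .] }  — reduce
  I7: { [E → g g .] }  — reduce
  I8: { [E → F - .] }  — reduce
  I9: { [E → - - .] }  — reduce

Every state is either a pure shift/goto state or contains exactly one complete item and nothing to shift — no conflicts. The grammar is LR(0).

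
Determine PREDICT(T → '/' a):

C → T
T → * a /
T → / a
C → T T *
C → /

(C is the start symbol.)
PREDICT(T → '/' a) = (FIRST(RHS) \ {ε}) ∪ (FOLLOW(T) if ε ∈ FIRST(RHS), i.e. RHS ⇒* ε)
FIRST('/' a) = { '/' }
ε ∉ FIRST('/' a), so FOLLOW(T) is not added.
PREDICT(T → '/' a) = { '/' }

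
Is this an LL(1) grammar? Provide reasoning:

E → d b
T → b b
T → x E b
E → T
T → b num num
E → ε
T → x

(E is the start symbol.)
No. Predict set conflict for E: { 'b' }

A grammar is LL(1) if for each non-terminal N with multiple productions, the predict sets of those productions are pairwise disjoint, where PREDICT(N → α) = (FIRST(α) \ {ε}) ∪ (FOLLOW(N) if α ⇒* ε).

Relevant sets:
  FIRST(T) = { 'b', 'x' }
  FOLLOW(E) = { $, 'b' }

For E:
  PREDICT(E → d b) = { 'd' }
  PREDICT(E → T) = { 'b', 'x' }
  PREDICT(E → ε) = { $, 'b' }
For T:
  PREDICT(T → b b) = { 'b' }
  PREDICT(T → x E b) = { 'x' }
  PREDICT(T → b num num) = { 'b' }
  PREDICT(T → x) = { 'x' }

Conflict found: Predict set conflict for E: { 'b' }
The grammar is NOT LL(1).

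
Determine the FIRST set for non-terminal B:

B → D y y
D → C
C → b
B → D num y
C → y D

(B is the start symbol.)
To compute FIRST(B), examine every production with B on the left-hand side, reading each right-hand side left to right until a non-nullable symbol is reached.

FIRST sets of the other non-terminals involved (by the same procedure, iterated to a fixed point):
  FIRST(D) = { 'b', 'y' }

From B → D y y:
  - D is a non-terminal: add FIRST(D) \ {ε} = { 'b', 'y' }
    D is not nullable, so stop
From B → D num y:
  - D is a non-terminal: add FIRST(D) \ {ε} = { 'b', 'y' }
    D is not nullable, so stop

Collecting: FIRST(B) = { 'b', 'y' }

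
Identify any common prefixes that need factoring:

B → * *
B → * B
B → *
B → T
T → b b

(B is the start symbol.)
Yes, B has productions with common prefix '*'

Left-factoring is needed when two productions for the same non-terminal
share a common prefix on the right-hand side.

Productions for B:
  B → * *
  B → * B
  B → *
  B → T

Found common prefix '*' in productions for B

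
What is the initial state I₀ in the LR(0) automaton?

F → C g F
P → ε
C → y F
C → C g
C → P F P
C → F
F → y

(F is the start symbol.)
First, augment the grammar with F' → F
I₀ = CLOSURE({ [F' → . F] }):
  [F' → . F] has the dot before F: add [F → . C g F], [F → . y]
  [F → . C g F] has the dot before C: add [C → . y F], [C → . C g], [C → . P F P], [C → . F]
  [C → . P F P] has the dot before P: add [P → .]
No further items can be added.

I₀ = { [C → . C g], [C → . F], [C → . P F P], [C → . y F], [F → . C g F], [F → . y], [F' → . F], [P → .] }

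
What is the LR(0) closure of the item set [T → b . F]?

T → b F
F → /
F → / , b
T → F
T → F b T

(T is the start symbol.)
Start with: [T → b . F]
  [T → b . F] has the dot before F: add [F → . /], [F → . / , b]
No further items can be added.

CLOSURE = { [F → . / , b], [F → . /], [T → b . F] }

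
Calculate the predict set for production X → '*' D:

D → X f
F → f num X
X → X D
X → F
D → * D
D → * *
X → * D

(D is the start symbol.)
{ '*' }

PREDICT(X → '*' D) = (FIRST(RHS) \ {ε}) ∪ (FOLLOW(X) if ε ∈ FIRST(RHS), i.e. RHS ⇒* ε)
FIRST('*' D) = { '*' }
ε ∉ FIRST('*' D), so FOLLOW(X) is not added.
PREDICT(X → '*' D) = { '*' }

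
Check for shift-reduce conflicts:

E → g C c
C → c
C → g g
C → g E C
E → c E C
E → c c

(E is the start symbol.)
Augment with E' → E and build the canonical LR(0) collection (I0 = CLOSURE({[E' → . E]}), then GOTO on every symbol after a dot until no new states appear). It has 14 states:
  I0: { [E → . c E C], [E → . c c], [E → . g C c], [E' → . E] }  — shift
  I1: { [E' → E .] }  — accept
  I2: { [E → . c E C], [E → . c c], [E → . g C c], [E → c . E C], [E → c . c] }  — shift
  I3: { [C → . c], [C → . g E C], [C → . g g], [E → g . C c] }  — shift
  I4: { [E → g C . c] }  — shift
  I5: { [C → c .] }  — reduce
  I6: { [C → g . E C], [C → g . g], [E → . c E C], [E → . c c], [E → . g C c] }  — shift
  I7: { [C → . c], [C → . g E C], [C → . g g], [C → g E . C] }  — shift
  I8: { [C → . c], [C → . g E C], [C → . g g], [C → g g .], [E → g . C c] }  — shift, reduce
  I9: { [C → g E C .] }  — reduce
  I10: { [E → g C c .] }  — reduce
  I11: { [C → . c], [C → . g E C], [C → . g g], [E → c E . C] }  — shift
  I12: { [E → . c E C], [E → . c c], [E → . g C c], [E → c . E C], [E → c . c], [E → c c .] }  — shift, reduce
  I13: { [E → c E C .] }  — reduce

I8 contains reduce item [C → g g .] and shift items [C → . c], [C → . g E C], [C → . g g] — shift-reduce conflict.
I12 contains reduce item [E → c c .] and shift items [E → . c E C], [E → . c c], [E → c . c], [E → . g C c] — shift-reduce conflict.

Answer: Yes — I8: [C → g g .] vs [C → . c]; I12: [E → c c .] vs [E → . c E C]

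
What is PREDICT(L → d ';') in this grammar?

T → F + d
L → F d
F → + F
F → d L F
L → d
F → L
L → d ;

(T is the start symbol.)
PREDICT(L → d ';') = (FIRST(RHS) \ {ε}) ∪ (FOLLOW(L) if ε ∈ FIRST(RHS), i.e. RHS ⇒* ε)
FIRST(d ';') = { 'd' }
ε ∉ FIRST(d ';'), so FOLLOW(L) is not added.
PREDICT(L → d ';') = { 'd' }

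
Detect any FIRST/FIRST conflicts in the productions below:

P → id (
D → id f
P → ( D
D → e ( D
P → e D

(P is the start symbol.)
A FIRST/FIRST conflict occurs when two productions N → α and N → β for the same non-terminal have FIRST(α) ∩ FIRST(β) ≠ ∅ (with ε ∈ FIRST of a nullable right-hand side, so two nullable alternatives also conflict).

Productions for P:
  P → id (: FIRST = { 'id' }
  P → ( D: FIRST = { '(' }
  P → e D: FIRST = { 'e' }
Productions for D:
  D → id f: FIRST = { 'id' }
  D → e ( D: FIRST = { 'e' }

All alternatives of each non-terminal have pairwise disjoint FIRST sets.

Answer: No FIRST/FIRST conflicts.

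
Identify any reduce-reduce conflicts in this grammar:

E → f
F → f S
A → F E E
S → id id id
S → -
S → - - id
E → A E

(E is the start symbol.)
A reduce-reduce conflict occurs when an LR(0) state has two complete items [A → α .] and [B → β .] — both call for a reduction, and with no lookahead the parser cannot choose between them.

Augment with E' → E and build the canonical LR(0) collection (I0 = CLOSURE({[E' → . E]}), then GOTO on every symbol after a dot until no new states appear). It has 15 states:
  I0: { [A → . F E E], [E → . A E], [E → . f], [E' → . E], [F → . f S] }  — shift
  I1: { [A → . F E E], [E → . A E], [E → . f], [E → A . E], [F → . f S] }  — shift
  I2: { [E' → E .] }  — accept
  I3: { [A → . F E E], [A → F . E E], [E → . A E], [E → . f], [F → . f S] }  — shift
  I4: { [E → f .], [F → f . S], [S → . - - id], [S → . -], [S → . id id id] }  — shift, reduce
  I5: { [S → - . - id], [S → - .] }  — shift, reduce
  I6: { [F → f S .] }  — reduce
  I7: { [S → id . id id] }  — shift
  I8: { [S → id id . id] }  — shift
  I9: { [S → id id id .] }  — reduce
  I10: { [S → - - . id] }  — shift
  I11: { [S → - - id .] }  — reduce
  I12: { [A → . F E E], [A → F E . E], [E → . A E], [E → . f], [F → . f S] }  — shift
  I13: { [A → F E E .] }  — reduce
  I14: { [E → A E .] }  — reduce

No state contains more than one complete item.

Answer: No reduce-reduce conflicts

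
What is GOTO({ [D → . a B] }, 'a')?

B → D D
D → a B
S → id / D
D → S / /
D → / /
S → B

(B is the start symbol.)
GOTO(I, 'a') = CLOSURE({ [A → αX.β] : [A → α.Xβ] ∈ I, X = 'a' })

Items with dot before 'a', with the dot advanced:
  [D → . a B] → [D → a . B]
Closure of the advanced items:
  [D → a . B] has the dot before B: add [B → . D D]
  [B → . D D] has the dot before D: add [D → . a B], [D → . S / /], [D → . / /]
  [D → . S / /] has the dot before S: add [S → . id / D], [S → . B]

GOTO = { [B → . D D], [D → . / /], [D → . S / /], [D → . a B], [D → a . B], [S → . B], [S → . id / D] }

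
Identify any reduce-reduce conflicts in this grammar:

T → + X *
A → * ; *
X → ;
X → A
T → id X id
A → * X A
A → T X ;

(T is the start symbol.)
Augment with T' → T and build the canonical LR(0) collection (I0 = CLOSURE({[T' → . T]}), then GOTO on every symbol after a dot until no new states appear). It has 18 states:
  I0: { [T → . + X *], [T → . id X id], [T' → . T] }  — shift
  I1: { [A → . * ; *], [A → . * X A], [A → . T X ;], [T → + . X *], [T → . + X *], [T → . id X id], [X → . ;], [X → . A] }  — shift
  I2: { [T' → T .] }  — accept
  I3: { [A → . * ; *], [A → . * X A], [A → . T X ;], [T → . + X *], [T → . id X id], [T → id . X id], [X → . ;], [X → . A] }  — shift
  I4: { [A → * . ; *], [A → * . X A], [A → . * ; *], [A → . * X A], [A → . T X ;], [T → . + X *], [T → . id X id], [X → . ;], [X → . A] }  — shift
  I5: { [X → ; .] }  — reduce
  I6: { [X → A .] }  — reduce
  I7: { [A → . * ; *], [A → . * X A], [A → . T X ;], [A → T . X ;], [T → . + X *], [T → . id X id], [X → . ;], [X → . A] }  — shift
  I8: { [T → id X . id] }  — shift
  I9: { [T → id X id .] }  — reduce
  I10: { [A → T X . ;] }  — shift
  I11: { [A → T X ; .] }  — reduce
  I12: { [A → * ; . *], [X → ; .] }  — shift, reduce
  I13: { [A → * X . A], [A → . * ; *], [A → . * X A], [A → . T X ;], [T → . + X *], [T → . id X id] }  — shift
  I14: { [A → * X A .] }  — reduce
  I15: { [A → * ; * .] }  — reduce
  I16: { [T → + X . *] }  — shift
  I17: { [T → + X * .] }  — reduce

No state contains more than one complete item.

Answer: No reduce-reduce conflicts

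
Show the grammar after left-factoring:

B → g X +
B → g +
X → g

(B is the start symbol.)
B → g B'
B' → X +
B' → +
X → g

Left-factoring transforms A → αβ₁ | αβ₂ into A → αA' and A' → β₁ | β₂
(α is the longest common prefix among the alternatives). Repeat until
no nonterminal has two alternatives with a common prefix.

Round 1: B has alternatives sharing prefix 'g'. Introduce B': B → g B'
  Add: B' → X +
  Add: B' → +

No remaining common prefixes — done.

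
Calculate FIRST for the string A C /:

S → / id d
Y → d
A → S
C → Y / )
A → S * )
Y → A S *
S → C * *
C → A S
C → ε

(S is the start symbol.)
{ '*', '/', 'd' }

FIRST sets of the non-terminals involved (from the grammar, by fixed-point iteration):
  FIRST(A) = { '*', '/', 'd' }

To compute FIRST(A C /), process the symbols left to right:
Symbol A is a non-terminal. Add FIRST(A) \ {ε} = { '*', '/', 'd' }
A is not nullable (ε ∉ FIRST(A)), so stop here.
FIRST(A C /) = { '*', '/', 'd' }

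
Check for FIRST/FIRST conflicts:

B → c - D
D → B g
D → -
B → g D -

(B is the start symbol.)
No FIRST/FIRST conflicts.

A FIRST/FIRST conflict occurs when two productions N → α and N → β for the same non-terminal have FIRST(α) ∩ FIRST(β) ≠ ∅ (with ε ∈ FIRST of a nullable right-hand side, so two nullable alternatives also conflict).

FIRST sets of the non-terminals at (or reachable through a nullable prefix from) the front of some alternative:
  FIRST(B) = { 'c', 'g' }

Productions for B:
  B → c - D: FIRST = { 'c' }
  B → g D -: FIRST = { 'g' }
Productions for D:
  D → B g: FIRST = { 'c', 'g' }
  D → -: FIRST = { '-' }

All alternatives of each non-terminal have pairwise disjoint FIRST sets.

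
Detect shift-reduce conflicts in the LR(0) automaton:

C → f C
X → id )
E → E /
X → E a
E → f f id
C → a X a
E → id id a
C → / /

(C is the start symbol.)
A shift-reduce conflict occurs when an LR(0) state has both:
  - a complete (reduce) item [A → α .] (dot at the end), and
  - a shift item [B → β . c γ] (dot before a terminal).

Augment with C' → C and build the canonical LR(0) collection (I0 = CLOSURE({[C' → . C]}), then GOTO on every symbol after a dot until no new states appear). It has 19 states:
  I0: { [C → . / /], [C → . a X a], [C → . f C], [C' → . C] }  — shift
  I1: { [C → / . /] }  — shift
  I2: { [C' → C .] }  — accept
  I3: { [C → a . X a], [E → . E /], [E → . f f id], [E → . id id a], [X → . E a], [X → . id )] }  — shift
  I4: { [C → . / /], [C → . a X a], [C → . f C], [C → f . C] }  — shift
  I5: { [C → f C .] }  — reduce
  I6: { [E → E . /], [X → E . a] }  — shift
  I7: { [C → a X . a] }  — shift
  I8: { [E → f . f id] }  — shift
  I9: { [E → id . id a], [X → id . )] }  — shift
  I10: { [X → id ) .] }  — reduce
  I11: { [E → id id . a] }  — shift
  I12: { [E → id id a .] }  — reduce
  I13: { [E → f f . id] }  — shift
  I14: { [E → f f id .] }  — reduce
  I15: { [C → a X a .] }  — reduce
  I16: { [E → E / .] }  — reduce
  I17: { [X → E a .] }  — reduce
  I18: { [C → / / .] }  — reduce

No state contains both a complete item and a shift item.

Answer: No shift-reduce conflicts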